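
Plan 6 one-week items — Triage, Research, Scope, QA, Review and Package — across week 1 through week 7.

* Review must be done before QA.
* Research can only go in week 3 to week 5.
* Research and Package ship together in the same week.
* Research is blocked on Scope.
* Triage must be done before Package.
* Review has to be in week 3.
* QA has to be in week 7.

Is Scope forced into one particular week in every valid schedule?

No

Scope can be week 1 (e.g. Package in week 3, QA in week 7, Scope in week 1, Research in week 3, Review in week 3, Triage in week 1) or week 2 (e.g. Package=week 3; QA=week 7; Review=week 3; Research=week 3; Triage=week 1; Scope=week 2).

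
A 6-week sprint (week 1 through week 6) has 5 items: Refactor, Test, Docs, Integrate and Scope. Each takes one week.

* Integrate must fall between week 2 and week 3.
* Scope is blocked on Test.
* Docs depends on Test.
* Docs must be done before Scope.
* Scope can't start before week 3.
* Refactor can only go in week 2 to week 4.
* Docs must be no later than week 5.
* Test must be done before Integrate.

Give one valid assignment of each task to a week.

Integrate -> week 2, Scope -> week 3, Test -> week 1, Refactor -> week 2, Docs -> week 2

Checking: Docs(week 2) before Scope(week 3); Test(week 1) before Scope(week 3); Test(week 1) before Integrate(week 2); Test(week 1) before Docs(week 2); Integrate=week 2 in [week 2,week 3]; Refactor=week 2 in [week 2,week 4]; Docs=week 2 in [week 1,week 5]; Scope=week 3 in [week 3,week 6].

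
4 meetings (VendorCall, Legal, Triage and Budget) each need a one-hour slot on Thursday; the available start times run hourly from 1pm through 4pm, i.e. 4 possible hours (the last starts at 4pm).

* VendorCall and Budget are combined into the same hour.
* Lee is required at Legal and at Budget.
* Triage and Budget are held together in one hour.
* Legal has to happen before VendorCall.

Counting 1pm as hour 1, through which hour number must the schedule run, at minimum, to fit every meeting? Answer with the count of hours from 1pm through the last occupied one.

The precedence chain requires at least 2 distinct hours.
2 works (last occupied hour: 2pm): for example Legal -> 1pm; VendorCall -> 2pm; Triage -> 2pm; Budget -> 2pm.

2 hours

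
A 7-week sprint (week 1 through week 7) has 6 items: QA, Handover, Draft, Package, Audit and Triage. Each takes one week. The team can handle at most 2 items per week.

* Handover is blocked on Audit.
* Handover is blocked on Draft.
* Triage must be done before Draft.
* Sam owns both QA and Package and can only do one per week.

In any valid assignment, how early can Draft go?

Precedence pushes Draft to at least week 2; downstream work caps Draft at week 6.
Draft at week 2 is achievable: QA=week 2; Draft=week 2; Audit=week 1; Triage=week 1; Handover=week 3; Package=week 3.

week 2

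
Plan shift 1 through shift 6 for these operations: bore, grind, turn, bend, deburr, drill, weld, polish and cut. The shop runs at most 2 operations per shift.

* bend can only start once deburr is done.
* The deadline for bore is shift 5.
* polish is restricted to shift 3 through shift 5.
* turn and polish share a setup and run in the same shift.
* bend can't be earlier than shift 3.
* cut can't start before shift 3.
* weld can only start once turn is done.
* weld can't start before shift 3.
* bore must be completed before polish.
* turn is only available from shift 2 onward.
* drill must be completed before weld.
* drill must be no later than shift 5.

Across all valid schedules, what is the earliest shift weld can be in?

Weld is available from shift 3; precedence pushes weld to at least shift 4.
weld at shift 4 is achievable: polish -> shift 3; turn -> shift 3; grind -> shift 2; deburr -> shift 2; bore -> shift 1; drill -> shift 1; weld -> shift 4; cut -> shift 5; bend -> shift 4.

shift 4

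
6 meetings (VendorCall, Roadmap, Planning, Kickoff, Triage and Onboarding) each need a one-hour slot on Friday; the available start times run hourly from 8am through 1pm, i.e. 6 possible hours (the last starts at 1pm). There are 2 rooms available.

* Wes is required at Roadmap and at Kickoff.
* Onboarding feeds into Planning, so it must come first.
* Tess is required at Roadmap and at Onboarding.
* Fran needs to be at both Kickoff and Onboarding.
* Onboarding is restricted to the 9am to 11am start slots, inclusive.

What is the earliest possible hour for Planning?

Precedence pushes Planning to at least 10am.
Planning at 10am is achievable: Planning in 10am, Triage in 9am, Kickoff in 10am, VendorCall in 8am, Onboarding in 9am, Roadmap in 8am.

10am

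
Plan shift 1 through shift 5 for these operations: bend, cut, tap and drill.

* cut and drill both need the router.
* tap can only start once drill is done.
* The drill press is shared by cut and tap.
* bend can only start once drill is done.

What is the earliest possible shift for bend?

Precedence pushes bend to at least shift 2.
bend at shift 2 is achievable: cut -> shift 3, tap -> shift 2, drill -> shift 1, bend -> shift 2.

shift 2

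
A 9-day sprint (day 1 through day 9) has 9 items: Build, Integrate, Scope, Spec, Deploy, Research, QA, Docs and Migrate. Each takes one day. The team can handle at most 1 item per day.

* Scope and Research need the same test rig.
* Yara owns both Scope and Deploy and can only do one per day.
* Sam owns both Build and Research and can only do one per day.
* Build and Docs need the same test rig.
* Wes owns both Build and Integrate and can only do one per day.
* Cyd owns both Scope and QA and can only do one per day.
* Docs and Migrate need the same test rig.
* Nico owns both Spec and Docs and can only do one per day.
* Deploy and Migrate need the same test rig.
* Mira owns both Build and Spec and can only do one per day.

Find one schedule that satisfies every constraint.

Build -> day 1, Docs -> day 8, QA -> day 7, Scope -> day 3, Integrate -> day 2, Research -> day 6, Spec -> day 4, Deploy -> day 5, Migrate -> day 9

Checking: Spec(day 4) != Docs(day 8); Build(day 1) != Docs(day 8); Build(day 1) != Integrate(day 2); Scope(day 3) != QA(day 7); Build(day 1) != Spec(day 4); Scope(day 3) != Deploy(day 5); Docs(day 8) != Migrate(day 9); Build(day 1) != Research(day 6); Deploy(day 5) != Migrate(day 9); Scope(day 3) != Research(day 6); max 1 per day (cap 1).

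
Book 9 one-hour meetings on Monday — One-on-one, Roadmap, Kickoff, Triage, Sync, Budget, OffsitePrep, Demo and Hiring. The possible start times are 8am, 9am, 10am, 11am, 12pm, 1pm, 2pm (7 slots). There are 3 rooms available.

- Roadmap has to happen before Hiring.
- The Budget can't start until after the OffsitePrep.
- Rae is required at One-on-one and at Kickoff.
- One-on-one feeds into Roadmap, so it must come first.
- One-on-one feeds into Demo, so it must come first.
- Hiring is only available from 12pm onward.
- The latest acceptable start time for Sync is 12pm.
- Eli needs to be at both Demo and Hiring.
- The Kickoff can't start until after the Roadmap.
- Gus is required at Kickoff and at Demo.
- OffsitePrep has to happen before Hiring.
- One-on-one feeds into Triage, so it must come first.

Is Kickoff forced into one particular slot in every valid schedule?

Kickoff can be 10am (e.g. Budget in 9am, Hiring in 12pm, OffsitePrep in 8am, Demo in 11am, One-on-one in 8am, Kickoff in 10am, Sync in 8am, Roadmap in 9am, Triage in 9am) or 11am (e.g. One-on-one=8am; Sync=8am; Hiring=12pm; OffsitePrep=8am; Kickoff=11am; Budget=9am; Demo=10am; Triage=9am; Roadmap=9am).

No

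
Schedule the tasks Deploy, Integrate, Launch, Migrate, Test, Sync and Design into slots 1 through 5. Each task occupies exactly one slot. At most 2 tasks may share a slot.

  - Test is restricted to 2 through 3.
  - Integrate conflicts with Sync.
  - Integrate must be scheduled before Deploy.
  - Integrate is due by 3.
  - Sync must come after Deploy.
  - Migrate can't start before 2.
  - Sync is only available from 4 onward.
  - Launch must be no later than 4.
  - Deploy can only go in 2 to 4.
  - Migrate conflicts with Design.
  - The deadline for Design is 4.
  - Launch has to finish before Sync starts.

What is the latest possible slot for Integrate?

Integrate's own window allows nothing later than 3.
Integrate at 3 is achievable: Integrate in 3; Design in 1; Sync in 5; Test in 2; Deploy in 4; Migrate in 2; Launch in 1.

3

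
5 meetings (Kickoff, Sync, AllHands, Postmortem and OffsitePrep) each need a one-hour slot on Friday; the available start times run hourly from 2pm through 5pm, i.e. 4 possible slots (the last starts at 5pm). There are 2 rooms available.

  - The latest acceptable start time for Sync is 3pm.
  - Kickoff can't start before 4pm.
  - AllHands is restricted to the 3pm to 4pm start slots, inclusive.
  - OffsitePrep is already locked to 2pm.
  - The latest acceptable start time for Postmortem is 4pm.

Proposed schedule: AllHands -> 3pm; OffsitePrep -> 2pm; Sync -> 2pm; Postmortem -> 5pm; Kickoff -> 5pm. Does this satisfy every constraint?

No. The latest acceptable start time for Postmortem is 4pm is not satisfied.

OffsitePrep is already locked to 2pm — holds.
The latest acceptable start time for Sync is 3pm — holds.
AllHands is restricted to the 3pm to 4pm start slots, inclusive — holds.
The latest acceptable start time for Postmortem is 4pm — violated.
Kickoff can't start before 4pm — holds.
There are 2 rooms available — holds.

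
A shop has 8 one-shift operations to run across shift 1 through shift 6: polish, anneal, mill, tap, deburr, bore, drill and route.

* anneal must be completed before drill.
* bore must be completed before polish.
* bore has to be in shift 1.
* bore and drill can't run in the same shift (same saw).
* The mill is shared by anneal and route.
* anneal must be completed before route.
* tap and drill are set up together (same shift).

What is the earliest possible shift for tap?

Tap must be in the same shift as drill, which can't be before shift 2, so tap is at least shift 2.
tap at shift 2 is achievable: drill -> shift 2; anneal -> shift 1; deburr -> shift 1; tap -> shift 2; mill -> shift 1; polish -> shift 2; bore -> shift 1; route -> shift 2.

shift 2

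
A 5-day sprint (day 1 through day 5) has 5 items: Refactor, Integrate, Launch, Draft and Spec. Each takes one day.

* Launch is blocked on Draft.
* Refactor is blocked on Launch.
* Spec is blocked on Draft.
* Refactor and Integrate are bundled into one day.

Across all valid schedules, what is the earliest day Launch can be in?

day 2

Precedence pushes Launch to at least day 2; downstream work caps Launch at day 4.
Launch at day 2 is achievable: Integrate -> day 3; Refactor -> day 3; Spec -> day 2; Draft -> day 1; Launch -> day 2.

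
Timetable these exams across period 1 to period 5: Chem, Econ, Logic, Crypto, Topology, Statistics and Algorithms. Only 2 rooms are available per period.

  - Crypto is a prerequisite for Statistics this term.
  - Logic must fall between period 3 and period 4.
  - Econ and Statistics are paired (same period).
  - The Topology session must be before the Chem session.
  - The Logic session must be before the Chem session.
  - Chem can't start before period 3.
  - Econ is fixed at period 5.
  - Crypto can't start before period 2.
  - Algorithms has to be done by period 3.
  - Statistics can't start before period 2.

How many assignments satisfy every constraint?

19

Splitting on Crypto: it can be period 2 (7), period 3 (4), period 4 (8). Listing each branch's schedules as (Chem, Econ, Logic, Topology, Statistics, Algorithms) by period number:
Crypto=period 2: (4,5,3,1,5,1) (4,5,3,1,5,2) (4,5,3,1,5,3) (4,5,3,2,5,1) (4,5,3,2,5,3) (4,5,3,3,5,1) (4,5,3,3,5,2) — 7.
Crypto=period 3: (4,5,3,1,5,1) (4,5,3,1,5,2) (4,5,3,2,5,1) (4,5,3,2,5,2) — 4.
Crypto=period 4: (4,5,3,1,5,1) (4,5,3,1,5,2) (4,5,3,1,5,3) (4,5,3,2,5,1) (4,5,3,2,5,2) (4,5,3,2,5,3) (4,5,3,3,5,1) (4,5,3,3,5,2) — 8.
Summing: 7 + 4 + 8 = 19.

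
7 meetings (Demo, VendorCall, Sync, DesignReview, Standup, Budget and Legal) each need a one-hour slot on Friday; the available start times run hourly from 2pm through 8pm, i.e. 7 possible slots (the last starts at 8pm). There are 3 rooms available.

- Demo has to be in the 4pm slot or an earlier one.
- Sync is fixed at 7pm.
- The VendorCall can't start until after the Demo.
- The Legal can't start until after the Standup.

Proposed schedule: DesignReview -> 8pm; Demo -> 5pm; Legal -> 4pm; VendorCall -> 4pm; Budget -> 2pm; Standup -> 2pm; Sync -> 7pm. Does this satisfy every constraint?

The Legal can't start until after the Standup — holds.
Sync is fixed at 7pm — holds.
The VendorCall can't start until after the Demo — violated.
There are 3 rooms available — holds.
Demo has to be in the 4pm slot or an earlier one — violated.

Invalid. The VendorCall can't start until after the Demo.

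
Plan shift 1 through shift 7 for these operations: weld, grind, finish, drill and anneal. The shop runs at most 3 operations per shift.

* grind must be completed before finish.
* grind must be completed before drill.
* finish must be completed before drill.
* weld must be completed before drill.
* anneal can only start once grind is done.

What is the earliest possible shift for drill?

Precedence pushes drill to at least shift 3.
drill at shift 3 is achievable: weld -> shift 1, drill -> shift 3, anneal -> shift 2, grind -> shift 1, finish -> shift 2.

shift 3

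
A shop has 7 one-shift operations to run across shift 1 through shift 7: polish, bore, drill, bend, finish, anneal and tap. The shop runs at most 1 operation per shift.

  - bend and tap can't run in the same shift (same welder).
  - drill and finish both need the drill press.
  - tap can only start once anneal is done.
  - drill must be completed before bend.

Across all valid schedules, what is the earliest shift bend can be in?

Precedence pushes bend to at least shift 2.
bend at shift 2 is achievable: polish -> shift 5; drill -> shift 1; bore -> shift 6; bend -> shift 2; tap -> shift 4; anneal -> shift 3; finish -> shift 7.

shift 2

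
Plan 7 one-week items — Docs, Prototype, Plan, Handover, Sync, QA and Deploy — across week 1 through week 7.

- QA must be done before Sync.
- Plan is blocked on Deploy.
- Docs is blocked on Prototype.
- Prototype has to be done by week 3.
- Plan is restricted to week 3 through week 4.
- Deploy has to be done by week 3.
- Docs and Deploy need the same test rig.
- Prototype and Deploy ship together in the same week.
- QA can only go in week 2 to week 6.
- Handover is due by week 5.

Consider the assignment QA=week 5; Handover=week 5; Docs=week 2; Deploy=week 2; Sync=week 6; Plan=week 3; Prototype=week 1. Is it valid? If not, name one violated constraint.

Plan is blocked on Deploy — holds.
Prototype has to be done by week 3 — holds.
QA must be done before Sync — holds.
Handover is due by week 5 — holds.
Plan is restricted to week 3 through week 4 — holds.
Docs is blocked on Prototype — holds.
Deploy has to be done by week 3 — holds.
Prototype and Deploy ship together in the same week — violated.
Docs and Deploy need the same test rig — violated.
QA can only go in week 2 to week 6 — holds.

Invalid. Docs and Deploy need the same test rig.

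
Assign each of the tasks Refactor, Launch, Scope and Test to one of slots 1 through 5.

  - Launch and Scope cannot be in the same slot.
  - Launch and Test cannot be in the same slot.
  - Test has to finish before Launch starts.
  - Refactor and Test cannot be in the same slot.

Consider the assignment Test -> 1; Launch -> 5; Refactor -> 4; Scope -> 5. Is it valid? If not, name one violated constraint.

Invalid. Launch and Scope cannot be in the same slot.

Launch and Scope cannot be in the same slot — violated.
Test has to finish before Launch starts — holds.
Launch and Test cannot be in the same slot — holds.
Refactor and Test cannot be in the same slot — holds.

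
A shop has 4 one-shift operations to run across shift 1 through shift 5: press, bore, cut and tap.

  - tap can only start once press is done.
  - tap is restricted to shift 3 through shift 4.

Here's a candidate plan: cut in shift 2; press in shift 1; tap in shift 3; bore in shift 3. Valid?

Yes, all constraints hold

tap can only start once press is done — holds.
tap is restricted to shift 3 through shift 4 — holds.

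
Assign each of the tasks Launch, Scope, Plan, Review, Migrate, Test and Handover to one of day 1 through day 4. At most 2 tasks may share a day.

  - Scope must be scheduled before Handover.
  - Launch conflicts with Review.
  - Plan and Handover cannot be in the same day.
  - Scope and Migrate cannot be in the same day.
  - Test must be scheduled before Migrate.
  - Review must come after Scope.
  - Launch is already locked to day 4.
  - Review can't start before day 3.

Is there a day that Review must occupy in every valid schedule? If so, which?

day 3

Review's window is day 3–day 4.
Launch is fixed at day 4, and Review can't share a day with Launch.
So Review must be day 3.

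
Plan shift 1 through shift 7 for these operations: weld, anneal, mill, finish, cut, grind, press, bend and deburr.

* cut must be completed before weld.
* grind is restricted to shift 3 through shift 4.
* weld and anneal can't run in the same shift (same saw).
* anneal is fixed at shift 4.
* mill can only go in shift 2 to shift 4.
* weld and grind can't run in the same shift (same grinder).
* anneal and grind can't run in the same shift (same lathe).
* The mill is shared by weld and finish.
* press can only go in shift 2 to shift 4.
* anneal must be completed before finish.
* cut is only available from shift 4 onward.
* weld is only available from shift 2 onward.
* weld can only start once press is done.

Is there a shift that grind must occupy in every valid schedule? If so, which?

shift 3

grind's window is shift 3–shift 4.
anneal is fixed at shift 4, and grind can't share a shift with anneal.
So grind must be shift 3.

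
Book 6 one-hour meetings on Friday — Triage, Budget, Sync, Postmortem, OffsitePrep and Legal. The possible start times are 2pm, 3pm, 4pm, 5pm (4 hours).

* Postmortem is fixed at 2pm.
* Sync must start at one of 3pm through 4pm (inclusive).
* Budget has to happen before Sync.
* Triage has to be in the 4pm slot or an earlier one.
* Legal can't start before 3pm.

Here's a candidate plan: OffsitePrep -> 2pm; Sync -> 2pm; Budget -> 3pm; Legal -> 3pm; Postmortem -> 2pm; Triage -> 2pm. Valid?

Invalid. Budget has to happen before Sync.

Postmortem is fixed at 2pm — holds.
Legal can't start before 3pm — holds.
Triage has to be in the 4pm slot or an earlier one — holds.
Budget has to happen before Sync — violated.
Sync must start at one of 3pm through 4pm (inclusive) — violated.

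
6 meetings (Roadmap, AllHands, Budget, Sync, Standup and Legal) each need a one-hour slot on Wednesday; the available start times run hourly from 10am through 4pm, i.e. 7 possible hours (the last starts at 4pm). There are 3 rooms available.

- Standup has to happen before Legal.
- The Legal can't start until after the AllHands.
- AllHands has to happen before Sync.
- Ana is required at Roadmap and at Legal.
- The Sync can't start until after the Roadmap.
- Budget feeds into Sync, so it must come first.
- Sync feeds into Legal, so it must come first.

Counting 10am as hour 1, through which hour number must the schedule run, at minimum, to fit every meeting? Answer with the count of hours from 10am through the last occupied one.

The precedence chain requires at least 3 distinct hours.
With at most 3 per hour and 6 meetings, at least 2 hours are needed.
3 works (last occupied hour: 12pm): for example Legal=12pm, Roadmap=10am, Standup=11am, Budget=10am, Sync=11am, AllHands=10am.

3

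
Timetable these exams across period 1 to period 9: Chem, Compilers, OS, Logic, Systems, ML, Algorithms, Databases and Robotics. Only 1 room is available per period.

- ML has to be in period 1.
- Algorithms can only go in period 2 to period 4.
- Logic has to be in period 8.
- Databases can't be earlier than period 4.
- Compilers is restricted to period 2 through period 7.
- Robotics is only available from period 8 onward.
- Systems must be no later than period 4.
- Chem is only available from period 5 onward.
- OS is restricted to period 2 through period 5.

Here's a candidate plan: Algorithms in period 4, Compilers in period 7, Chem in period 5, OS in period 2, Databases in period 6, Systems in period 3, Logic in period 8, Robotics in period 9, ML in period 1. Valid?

OS is restricted to period 2 through period 5 — holds.
ML has to be in period 1 — holds.
Robotics is only available from period 8 onward — holds.
Compilers is restricted to period 2 through period 7 — holds.
Databases can't be earlier than period 4 — holds.
Chem is only available from period 5 onward — holds.
Systems must be no later than period 4 — holds.
Algorithms can only go in period 2 to period 4 — holds.
Only 1 room is available per period — holds.
Logic has to be in period 8 — holds.

Valid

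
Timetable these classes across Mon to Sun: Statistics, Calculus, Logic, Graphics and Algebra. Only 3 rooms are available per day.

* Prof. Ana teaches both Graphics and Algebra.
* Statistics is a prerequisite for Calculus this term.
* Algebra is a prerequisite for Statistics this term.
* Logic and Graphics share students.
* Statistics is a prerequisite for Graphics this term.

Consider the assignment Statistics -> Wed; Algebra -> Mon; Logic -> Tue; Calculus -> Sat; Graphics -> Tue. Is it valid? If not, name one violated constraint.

Statistics is a prerequisite for Calculus this term — holds.
Logic and Graphics share students — violated.
Only 3 rooms are available per day — holds.
Statistics is a prerequisite for Graphics this term — violated.
Prof. Ana teaches both Graphics and Algebra — holds.
Algebra is a prerequisite for Statistics this term — holds.

Invalid. Logic and Graphics share students.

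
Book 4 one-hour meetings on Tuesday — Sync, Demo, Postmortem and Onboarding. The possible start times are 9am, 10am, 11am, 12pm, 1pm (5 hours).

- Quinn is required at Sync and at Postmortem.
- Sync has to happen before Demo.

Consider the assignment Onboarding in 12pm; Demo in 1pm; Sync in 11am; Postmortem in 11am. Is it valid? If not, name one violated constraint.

Quinn is required at Sync and at Postmortem — violated.
Sync has to happen before Demo — holds.

Invalid. Quinn is required at Sync and at Postmortem.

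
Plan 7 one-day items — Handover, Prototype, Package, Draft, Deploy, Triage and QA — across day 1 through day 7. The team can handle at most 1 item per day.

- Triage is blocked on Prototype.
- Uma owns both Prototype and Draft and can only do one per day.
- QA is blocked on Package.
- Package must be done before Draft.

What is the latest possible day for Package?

Downstream work caps Package at day 6.
Package at day 5 is achievable: Prototype in day 1, Triage in day 2, Draft in day 6, Deploy in day 4, Handover in day 3, Package in day 5, QA in day 7.
Nothing later works — the conflict and capacity constraints rule out every day after day 5.

day 5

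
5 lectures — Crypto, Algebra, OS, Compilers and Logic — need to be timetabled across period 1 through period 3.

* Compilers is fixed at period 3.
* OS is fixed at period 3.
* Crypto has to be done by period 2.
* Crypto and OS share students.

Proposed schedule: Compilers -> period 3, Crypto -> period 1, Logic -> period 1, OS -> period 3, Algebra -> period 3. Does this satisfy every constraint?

Crypto has to be done by period 2 — holds.
Crypto and OS share students — holds.
OS is fixed at period 3 — holds.
Compilers is fixed at period 3 — holds.

Yes, all constraints hold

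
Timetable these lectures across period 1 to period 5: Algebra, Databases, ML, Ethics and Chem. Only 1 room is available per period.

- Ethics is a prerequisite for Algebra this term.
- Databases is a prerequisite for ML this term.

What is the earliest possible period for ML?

Precedence pushes ML to at least period 2.
ML at period 2 is achievable: Databases -> period 1, Algebra -> period 4, ML -> period 2, Chem -> period 5, Ethics -> period 3.

period 2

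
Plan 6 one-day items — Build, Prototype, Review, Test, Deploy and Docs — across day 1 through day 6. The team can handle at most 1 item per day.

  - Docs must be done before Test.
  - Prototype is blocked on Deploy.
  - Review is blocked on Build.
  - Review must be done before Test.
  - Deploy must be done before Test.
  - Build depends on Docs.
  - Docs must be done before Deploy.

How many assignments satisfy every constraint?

Splitting on Build: it can be day 2 (5), day 3 (3), day 4 (1). Listing each branch's schedules as (Prototype, Review, Test, Deploy, Docs) by day number:
Build=day 2: (4,5,6,3,1) (5,3,6,4,1) (5,4,6,3,1) (6,3,5,4,1) (6,4,5,3,1) — 5.
Build=day 3: (4,5,6,2,1) (5,4,6,2,1) (6,4,5,2,1) — 3.
Build=day 4: (3,5,6,2,1) — 1.
Summing: 5 + 3 + 1 = 9.

9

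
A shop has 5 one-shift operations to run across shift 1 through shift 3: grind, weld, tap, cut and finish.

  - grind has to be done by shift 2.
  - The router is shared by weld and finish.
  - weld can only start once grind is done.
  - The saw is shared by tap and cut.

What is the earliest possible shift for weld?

Precedence pushes weld to at least shift 2.
weld at shift 2 is achievable: grind=shift 1; finish=shift 1; tap=shift 1; cut=shift 2; weld=shift 2.

shift 2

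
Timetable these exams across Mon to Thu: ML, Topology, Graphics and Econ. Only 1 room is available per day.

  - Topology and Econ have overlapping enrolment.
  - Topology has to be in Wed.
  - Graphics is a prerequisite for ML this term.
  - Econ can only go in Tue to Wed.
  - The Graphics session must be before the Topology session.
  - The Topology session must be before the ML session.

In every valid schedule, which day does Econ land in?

Econ's window is Tue–Wed.
Topology is fixed at Wed, and Econ can't share a day with Topology.
So Econ must be Tue.

Tue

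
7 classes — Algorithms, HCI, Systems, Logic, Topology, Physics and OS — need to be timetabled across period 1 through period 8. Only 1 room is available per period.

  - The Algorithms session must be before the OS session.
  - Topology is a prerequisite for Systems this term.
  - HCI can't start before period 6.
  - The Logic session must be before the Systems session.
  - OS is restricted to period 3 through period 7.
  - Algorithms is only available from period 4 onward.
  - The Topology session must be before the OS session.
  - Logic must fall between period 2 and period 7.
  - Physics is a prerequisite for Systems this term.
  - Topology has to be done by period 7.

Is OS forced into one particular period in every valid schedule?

OS can be period 5 (e.g. Algorithms -> period 4; HCI -> period 6; OS -> period 5; Physics -> period 3; Topology -> period 1; Logic -> period 2; Systems -> period 7) or period 6 (e.g. Systems=period 5, OS=period 6, Algorithms=period 4, Topology=period 1, Logic=period 2, HCI=period 7, Physics=period 3).

No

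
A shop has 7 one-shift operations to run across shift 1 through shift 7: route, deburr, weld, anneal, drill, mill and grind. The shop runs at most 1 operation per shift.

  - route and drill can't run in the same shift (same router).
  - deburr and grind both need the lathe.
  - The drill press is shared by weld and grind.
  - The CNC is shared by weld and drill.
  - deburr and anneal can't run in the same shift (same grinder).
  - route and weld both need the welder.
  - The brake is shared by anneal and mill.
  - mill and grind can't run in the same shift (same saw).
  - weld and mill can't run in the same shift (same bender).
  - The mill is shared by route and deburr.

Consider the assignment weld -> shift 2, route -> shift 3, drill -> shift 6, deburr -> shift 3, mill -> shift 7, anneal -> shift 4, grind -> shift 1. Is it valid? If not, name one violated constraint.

deburr and anneal can't run in the same shift (same grinder) — holds.
weld and mill can't run in the same shift (same bender) — holds.
The brake is shared by anneal and mill — holds.
The drill press is shared by weld and grind — holds.
mill and grind can't run in the same shift (same saw) — holds.
The mill is shared by route and deburr — violated.
The shop runs at most 1 operation per shift — violated.
deburr and grind both need the lathe — holds.
route and weld both need the welder — holds.
The CNC is shared by weld and drill — holds.
route and drill can't run in the same shift (same router) — holds.

No — it violates: The mill is shared by route and deburr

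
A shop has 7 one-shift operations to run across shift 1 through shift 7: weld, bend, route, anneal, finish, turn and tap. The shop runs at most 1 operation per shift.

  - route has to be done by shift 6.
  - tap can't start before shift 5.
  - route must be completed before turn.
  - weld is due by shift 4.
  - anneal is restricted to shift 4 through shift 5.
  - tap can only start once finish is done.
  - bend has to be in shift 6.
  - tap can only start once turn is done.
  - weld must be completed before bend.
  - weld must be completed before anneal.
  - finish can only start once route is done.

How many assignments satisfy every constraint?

14

Splitting on weld: it can be shift 1 (4), shift 2 (4), shift 3 (4), shift 4 (2). Listing each branch's schedules as (bend, route, anneal, finish, turn, tap) by shift number:
weld=shift 1: (6,2,4,3,5,7) (6,2,4,5,3,7) (6,2,5,3,4,7) (6,2,5,4,3,7) — 4.
weld=shift 2: (6,1,4,3,5,7) (6,1,4,5,3,7) (6,1,5,3,4,7) (6,1,5,4,3,7) — 4.
weld=shift 3: (6,1,4,2,5,7) (6,1,4,5,2,7) (6,1,5,2,4,7) (6,1,5,4,2,7) — 4.
weld=shift 4: (6,1,5,2,3,7) (6,1,5,3,2,7) — 2.
Summing: 4 + 4 + 4 + 2 = 14.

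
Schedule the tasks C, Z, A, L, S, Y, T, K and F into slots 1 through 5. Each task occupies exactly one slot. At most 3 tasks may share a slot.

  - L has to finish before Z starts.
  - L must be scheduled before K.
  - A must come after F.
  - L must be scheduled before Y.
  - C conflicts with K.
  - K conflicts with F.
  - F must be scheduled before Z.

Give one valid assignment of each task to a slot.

L in 1, F in 1, Y in 2, A in 2, K in 3, Z in 2, T in 3, C in 1, S in 3

Checking: F(1) before Z(2); L(1) before Z(2); F(1) before A(2); L(1) before K(3); L(1) before Y(2); K(3) != F(1); C(1) != K(3); max 3 per slot (cap 3).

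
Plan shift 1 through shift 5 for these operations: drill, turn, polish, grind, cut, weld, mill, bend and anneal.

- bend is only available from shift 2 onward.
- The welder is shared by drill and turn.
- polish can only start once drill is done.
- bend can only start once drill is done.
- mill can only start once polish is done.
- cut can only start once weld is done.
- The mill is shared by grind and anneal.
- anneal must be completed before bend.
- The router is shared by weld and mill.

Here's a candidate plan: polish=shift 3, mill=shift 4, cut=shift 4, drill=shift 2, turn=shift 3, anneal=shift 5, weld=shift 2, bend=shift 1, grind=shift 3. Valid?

No — it violates: anneal must be completed before bend

mill can only start once polish is done — holds.
The welder is shared by drill and turn — holds.
cut can only start once weld is done — holds.
The mill is shared by grind and anneal — holds.
bend can only start once drill is done — violated.
anneal must be completed before bend — violated.
bend is only available from shift 2 onward — violated.
The router is shared by weld and mill — holds.
polish can only start once drill is done — holds.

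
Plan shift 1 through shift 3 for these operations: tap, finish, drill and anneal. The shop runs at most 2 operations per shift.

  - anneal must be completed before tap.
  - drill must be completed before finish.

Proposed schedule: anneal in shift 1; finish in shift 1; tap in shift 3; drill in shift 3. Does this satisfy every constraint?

anneal must be completed before tap — holds.
The shop runs at most 2 operations per shift — holds.
drill must be completed before finish — violated.

No — it violates: drill must be completed before finish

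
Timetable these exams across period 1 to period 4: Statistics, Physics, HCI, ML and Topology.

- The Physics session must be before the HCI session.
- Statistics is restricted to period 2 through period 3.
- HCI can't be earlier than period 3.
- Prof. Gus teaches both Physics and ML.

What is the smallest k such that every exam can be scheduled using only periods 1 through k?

The precedence chain requires at least 2 distinct periods.
HCI can't be placed before period 3, so the schedule must run through at least period 3.
3 works (last occupied period: period 3): for example ML -> period 2; HCI -> period 3; Statistics -> period 2; Physics -> period 1; Topology -> period 1.

3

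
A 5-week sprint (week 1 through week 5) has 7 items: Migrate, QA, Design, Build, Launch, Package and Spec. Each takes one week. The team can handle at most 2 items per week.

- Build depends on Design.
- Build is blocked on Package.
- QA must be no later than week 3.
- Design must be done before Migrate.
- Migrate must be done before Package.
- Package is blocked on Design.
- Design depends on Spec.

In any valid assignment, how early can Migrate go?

Precedence pushes Migrate to at least week 3; downstream work caps Migrate at week 3.
Migrate at week 3 is achievable: Design in week 2; Spec in week 1; Migrate in week 3; QA in week 1; Build in week 5; Package in week 4; Launch in week 2.

week 3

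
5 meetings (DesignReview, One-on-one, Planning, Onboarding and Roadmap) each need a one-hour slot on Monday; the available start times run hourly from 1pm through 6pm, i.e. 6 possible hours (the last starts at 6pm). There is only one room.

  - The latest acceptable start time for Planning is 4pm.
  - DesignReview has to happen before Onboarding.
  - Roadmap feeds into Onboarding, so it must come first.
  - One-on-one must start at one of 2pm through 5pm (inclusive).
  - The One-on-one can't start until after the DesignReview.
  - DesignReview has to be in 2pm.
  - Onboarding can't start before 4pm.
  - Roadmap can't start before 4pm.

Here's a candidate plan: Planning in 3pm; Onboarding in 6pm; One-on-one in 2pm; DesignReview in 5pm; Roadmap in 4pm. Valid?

Roadmap can't start before 4pm — holds.
The One-on-one can't start until after the DesignReview — violated.
DesignReview has to happen before Onboarding — holds.
Onboarding can't start before 4pm — holds.
One-on-one must start at one of 2pm through 5pm (inclusive) — holds.
DesignReview has to be in 2pm — violated.
The latest acceptable start time for Planning is 4pm — holds.
Roadmap feeds into Onboarding, so it must come first — holds.
There is only one room — holds.

No. The One-on-one can't start until after the DesignReview is not satisfied.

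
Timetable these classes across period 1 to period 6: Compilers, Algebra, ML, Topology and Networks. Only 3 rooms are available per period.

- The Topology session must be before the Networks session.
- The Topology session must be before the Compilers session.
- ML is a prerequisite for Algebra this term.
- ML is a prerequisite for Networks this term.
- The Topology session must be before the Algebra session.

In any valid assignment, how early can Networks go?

Precedence pushes Networks to at least period 2.
Networks at period 2 is achievable: Compilers -> period 2; Algebra -> period 2; Topology -> period 1; ML -> period 1; Networks -> period 2.

period 2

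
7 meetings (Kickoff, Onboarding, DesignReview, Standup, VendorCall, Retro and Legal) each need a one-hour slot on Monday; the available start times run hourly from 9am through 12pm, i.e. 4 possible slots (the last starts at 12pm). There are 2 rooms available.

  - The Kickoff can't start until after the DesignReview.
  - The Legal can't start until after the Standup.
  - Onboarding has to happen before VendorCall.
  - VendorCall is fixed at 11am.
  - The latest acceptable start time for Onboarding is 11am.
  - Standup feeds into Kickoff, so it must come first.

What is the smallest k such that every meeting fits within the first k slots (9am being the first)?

The precedence chain requires at least 2 distinct slots.
With at most 2 per slot and 7 meetings, at least 4 slots are needed.
VendorCall can't be placed before 11am — that is slot 3 counting from 9am — so the schedule must run through at least 3 slots.
4 works (last occupied slot: 12pm): for example Kickoff in 11am; Standup in 9am; DesignReview in 10am; VendorCall in 11am; Retro in 12pm; Legal in 10am; Onboarding in 9am.

4 slots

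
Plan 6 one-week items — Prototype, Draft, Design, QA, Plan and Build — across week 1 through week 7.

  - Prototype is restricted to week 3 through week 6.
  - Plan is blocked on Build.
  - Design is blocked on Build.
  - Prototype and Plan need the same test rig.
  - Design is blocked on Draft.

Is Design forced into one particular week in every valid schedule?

Design can be week 2 (e.g. Design in week 2; Prototype in week 3; Build in week 1; Plan in week 2; QA in week 1; Draft in week 1) or week 3 (e.g. Plan=week 2, Draft=week 1, Build=week 1, Design=week 3, Prototype=week 3, QA=week 1).

No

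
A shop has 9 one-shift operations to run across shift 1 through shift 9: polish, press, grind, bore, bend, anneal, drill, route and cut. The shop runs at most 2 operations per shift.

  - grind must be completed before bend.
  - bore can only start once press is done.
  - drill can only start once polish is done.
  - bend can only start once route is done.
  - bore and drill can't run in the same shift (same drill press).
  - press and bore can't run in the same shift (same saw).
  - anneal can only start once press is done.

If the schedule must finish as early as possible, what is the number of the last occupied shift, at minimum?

The precedence chain requires at least 2 distinct shifts.
With at most 2 per shift and 9 operations, at least 5 shifts are needed.
5 works (last occupied shift: shift 5): for example drill in shift 4; bend in shift 3; anneal in shift 4; bore in shift 3; polish in shift 1; route in shift 2; press in shift 1; cut in shift 5; grind in shift 2.

shift 5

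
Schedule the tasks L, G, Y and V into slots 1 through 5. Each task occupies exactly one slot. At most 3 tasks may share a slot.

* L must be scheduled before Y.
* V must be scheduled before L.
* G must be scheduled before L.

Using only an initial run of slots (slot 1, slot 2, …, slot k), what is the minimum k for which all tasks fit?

3 slots

The precedence chain requires at least 3 distinct slots.
With at most 3 per slot and 4 tasks, at least 2 slots are needed.
3 works (last occupied slot: 3): for example G=1, Y=3, V=1, L=2.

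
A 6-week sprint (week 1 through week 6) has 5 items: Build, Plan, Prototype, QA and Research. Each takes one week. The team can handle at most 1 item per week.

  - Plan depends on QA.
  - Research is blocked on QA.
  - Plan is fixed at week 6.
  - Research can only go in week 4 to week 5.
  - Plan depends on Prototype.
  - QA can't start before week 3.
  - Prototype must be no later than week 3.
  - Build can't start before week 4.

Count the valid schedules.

4

Enumerating: Plan=week 6, Build=week 5, QA=week 3, Research=week 4, Prototype=week 1 | QA in week 3, Prototype in week 2, Research in week 4, Build in week 5, Plan in week 6 | Prototype in week 1; QA in week 3; Plan in week 6; Research in week 5; Build in week 4 | Prototype -> week 2, QA -> week 3, Build -> week 4, Plan -> week 6, Research -> week 5.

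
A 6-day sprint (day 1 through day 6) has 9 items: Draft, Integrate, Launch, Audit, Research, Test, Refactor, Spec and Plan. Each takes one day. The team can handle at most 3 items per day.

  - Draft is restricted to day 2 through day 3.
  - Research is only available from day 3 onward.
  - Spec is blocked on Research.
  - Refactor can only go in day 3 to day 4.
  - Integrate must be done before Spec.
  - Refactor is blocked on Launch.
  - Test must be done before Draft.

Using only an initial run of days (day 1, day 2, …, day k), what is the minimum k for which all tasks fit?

The precedence chain requires at least 2 distinct days.
With at most 3 per day and 9 tasks, at least 3 days are needed.
Propagating the time windows through the other constraints, Spec can't land before day 4, so the schedule must run through at least day 4.
4 works (last occupied day: day 4): for example Integrate=day 1; Research=day 3; Spec=day 4; Test=day 1; Launch=day 1; Plan=day 2; Audit=day 2; Refactor=day 3; Draft=day 2.

4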